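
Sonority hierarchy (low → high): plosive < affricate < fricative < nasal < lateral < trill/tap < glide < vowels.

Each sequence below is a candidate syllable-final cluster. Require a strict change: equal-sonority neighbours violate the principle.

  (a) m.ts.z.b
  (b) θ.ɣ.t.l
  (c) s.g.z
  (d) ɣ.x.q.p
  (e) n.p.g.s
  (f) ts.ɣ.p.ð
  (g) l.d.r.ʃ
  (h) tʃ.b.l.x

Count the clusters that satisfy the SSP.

0

(a) sonority 4-2-3-1: ill-formed.
(b) sonority 3-3-1-5: ill-formed.
(c) sonority 3-1-3: ill-formed.
(d) sonority 3-3-1-1: ill-formed.
(e) sonority 4-1-1-3: ill-formed.
(f) sonority 2-3-1-3: ill-formed.
(g) sonority 5-1-6-3: ill-formed.
(h) sonority 2-1-5-3: ill-formed.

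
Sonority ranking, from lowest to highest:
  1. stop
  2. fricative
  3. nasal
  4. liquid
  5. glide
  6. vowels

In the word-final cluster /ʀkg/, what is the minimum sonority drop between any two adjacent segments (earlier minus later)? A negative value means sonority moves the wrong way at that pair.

/ʀ/ — liquid, sonority 4.
/k/ — stop, sonority 1.
/g/ — stop, sonority 1.
/ʀ/→/k/: change +3.
/k/→/g/: change +0.
Minimum = 0.

0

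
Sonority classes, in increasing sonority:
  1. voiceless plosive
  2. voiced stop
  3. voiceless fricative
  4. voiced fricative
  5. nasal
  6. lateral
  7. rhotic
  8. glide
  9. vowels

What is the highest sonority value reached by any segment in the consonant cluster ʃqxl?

/ʃ/ — voiceless fricative, sonority 3.
/q/ — voiceless plosive, sonority 1.
/x/ — voiceless fricative, sonority 3.
/l/ — lateral, sonority 6.
The maximum is 6.

6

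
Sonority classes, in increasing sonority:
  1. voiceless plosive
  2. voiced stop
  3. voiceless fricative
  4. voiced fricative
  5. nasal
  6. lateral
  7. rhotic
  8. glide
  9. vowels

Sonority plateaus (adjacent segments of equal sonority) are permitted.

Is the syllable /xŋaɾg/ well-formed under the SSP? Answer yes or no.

yes

Onset: /x/ is a voiceless fricative (sonority 3), /ŋ/ is a nasal (sonority 5); then the nucleus /a/ (sonority 9).
Onset profile 3-5-9 — rises to the nucleus.
Coda: /ɾ/ is a rhotic (sonority 7), /g/ is a voiced stop (sonority 2).
Coda profile 9-7-2 — falls from the nucleus.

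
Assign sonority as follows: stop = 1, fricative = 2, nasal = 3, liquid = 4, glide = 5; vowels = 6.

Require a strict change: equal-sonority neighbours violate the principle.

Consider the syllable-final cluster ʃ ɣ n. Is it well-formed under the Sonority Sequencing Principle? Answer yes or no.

no

/ʃ/ is a fricative (sonority 2).
/ɣ/ is a fricative (sonority 2).
/n/ is a nasal (sonority 3).
The profile is 2-2-3. Between /ʃ/ (2) and /ɣ/ (2) sonority does not fall, so the cluster violates the SSP.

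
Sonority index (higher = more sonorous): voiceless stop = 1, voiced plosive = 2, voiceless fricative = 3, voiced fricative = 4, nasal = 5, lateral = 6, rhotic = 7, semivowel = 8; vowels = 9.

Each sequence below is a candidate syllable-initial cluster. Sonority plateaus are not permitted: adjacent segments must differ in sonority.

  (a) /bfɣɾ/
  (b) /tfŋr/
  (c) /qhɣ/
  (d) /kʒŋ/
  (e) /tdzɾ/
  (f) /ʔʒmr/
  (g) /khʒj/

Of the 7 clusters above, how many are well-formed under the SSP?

7

(a) sonority 2-3-4-7: well-formed.
(b) sonority 1-3-5-7: well-formed.
(c) sonority 1-3-4: well-formed.
(d) sonority 1-4-5: well-formed.
(e) sonority 1-2-4-7: well-formed.
(f) sonority 1-4-5-7: well-formed.
(g) sonority 1-3-4-8: well-formed.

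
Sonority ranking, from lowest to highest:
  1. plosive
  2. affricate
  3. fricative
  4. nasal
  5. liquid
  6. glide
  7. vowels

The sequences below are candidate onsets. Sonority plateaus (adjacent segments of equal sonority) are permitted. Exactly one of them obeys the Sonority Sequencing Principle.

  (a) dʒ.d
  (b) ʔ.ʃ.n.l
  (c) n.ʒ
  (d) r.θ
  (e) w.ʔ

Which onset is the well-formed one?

b

(a) 2-1 → violates
(b) 1-3-4-5 → obeys
(c) 4-3 → violates
(d) 5-3 → violates
(e) 6-1 → violates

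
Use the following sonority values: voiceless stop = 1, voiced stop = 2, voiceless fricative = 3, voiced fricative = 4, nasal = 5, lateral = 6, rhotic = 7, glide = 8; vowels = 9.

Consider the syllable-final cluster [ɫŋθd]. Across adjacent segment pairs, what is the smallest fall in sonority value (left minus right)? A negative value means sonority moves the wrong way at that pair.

1

/ɫ/ — lateral, sonority 6.
/ŋ/ — nasal, sonority 5.
/θ/ — voiceless fricative, sonority 3.
/d/ — voiced stop, sonority 2.
/ɫ/→/ŋ/: change +1.
/ŋ/→/θ/: change +2.
/θ/→/d/: change +1.
Minimum = 1.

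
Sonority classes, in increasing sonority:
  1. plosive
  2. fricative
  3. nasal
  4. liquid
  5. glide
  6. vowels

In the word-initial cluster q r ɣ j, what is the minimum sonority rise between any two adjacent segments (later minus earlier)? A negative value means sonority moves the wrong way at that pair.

-2

/q/: plosive = 1.
/r/: liquid = 4.
/ɣ/: fricative = 2.
/j/: glide = 5.
/q/→/r/: change +3.
/r/→/ɣ/: change -2.
/ɣ/→/j/: change +3.
Minimum = -2.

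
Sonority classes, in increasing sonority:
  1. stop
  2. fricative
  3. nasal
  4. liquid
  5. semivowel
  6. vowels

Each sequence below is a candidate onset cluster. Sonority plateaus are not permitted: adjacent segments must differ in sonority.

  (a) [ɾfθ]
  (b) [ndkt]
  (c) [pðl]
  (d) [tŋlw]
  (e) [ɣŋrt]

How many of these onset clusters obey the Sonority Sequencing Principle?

2

(a) 4-2-2 → violates
(b) 3-1-1-1 → violates
(c) 1-2-4 → obeys
(d) 1-3-4-5 → obeys
(e) 2-3-4-1 → violates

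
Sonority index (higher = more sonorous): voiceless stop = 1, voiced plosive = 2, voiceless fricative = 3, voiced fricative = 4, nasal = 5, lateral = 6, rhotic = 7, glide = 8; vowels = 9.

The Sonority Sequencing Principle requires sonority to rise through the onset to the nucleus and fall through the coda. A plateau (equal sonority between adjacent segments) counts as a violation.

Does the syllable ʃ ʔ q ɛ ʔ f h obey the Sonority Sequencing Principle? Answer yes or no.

Onset: /ʃ/ is a voiceless fricative (sonority 3), /ʔ/ is a voiceless stop (sonority 1), /q/ is a voiceless stop (sonority 1); then the nucleus /ɛ/ (sonority 9).
Onset profile 3-1-1-9 — does not strictly rise throughout.
Coda: /ʔ/ is a voiceless stop (sonority 1), /f/ is a voiceless fricative (sonority 3), /h/ is a voiceless fricative (sonority 3).
Coda profile 9-1-3-3 — does not strictly fall throughout.

no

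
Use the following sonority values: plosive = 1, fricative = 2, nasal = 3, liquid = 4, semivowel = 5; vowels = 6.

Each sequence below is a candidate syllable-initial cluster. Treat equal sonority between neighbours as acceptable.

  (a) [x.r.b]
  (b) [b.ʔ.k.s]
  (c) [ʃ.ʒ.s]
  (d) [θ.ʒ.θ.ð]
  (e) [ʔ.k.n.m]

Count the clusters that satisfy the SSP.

4

(a) 2-4-1 → violates
(b) 1-1-1-2 → obeys
(c) 2-2-2 → obeys
(d) 2-2-2-2 → obeys
(e) 1-1-3-3 → obeys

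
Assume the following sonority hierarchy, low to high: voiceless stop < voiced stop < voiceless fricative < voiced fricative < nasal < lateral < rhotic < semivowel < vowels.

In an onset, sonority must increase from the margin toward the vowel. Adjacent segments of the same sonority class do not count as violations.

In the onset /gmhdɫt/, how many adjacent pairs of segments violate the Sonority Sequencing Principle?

3

/g/ — voiced stop, sonority 2.
/m/ — nasal, sonority 5.
/h/ — voiceless fricative, sonority 3.
/d/ — voiced stop, sonority 2.
/ɫ/ — lateral, sonority 6.
/t/ — voiceless stop, sonority 1.
/g/→/m/: 2→5 (rises) — ok.
/m/→/h/: 5→3 (does not rise) — violation.
/h/→/d/: 3→2 (does not rise) — violation.
/d/→/ɫ/: 2→6 (rises) — ok.
/ɫ/→/t/: 6→1 (does not rise) — violation.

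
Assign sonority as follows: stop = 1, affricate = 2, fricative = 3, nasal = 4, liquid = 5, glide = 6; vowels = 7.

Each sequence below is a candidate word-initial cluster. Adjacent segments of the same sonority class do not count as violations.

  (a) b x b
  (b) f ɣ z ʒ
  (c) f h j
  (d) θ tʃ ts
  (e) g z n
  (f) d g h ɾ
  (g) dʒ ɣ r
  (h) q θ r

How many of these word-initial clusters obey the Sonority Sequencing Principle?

(a) b x b: profile 1-3-1 — violates.
(b) f ɣ z ʒ: profile 3-3-3-3 — obeys.
(c) f h j: profile 3-3-6 — obeys.
(d) θ tʃ ts: profile 3-2-2 — violates.
(e) g z n: profile 1-3-4 — obeys.
(f) d g h ɾ: profile 1-1-3-5 — obeys.
(g) dʒ ɣ r: profile 2-3-5 — obeys.
(h) q θ r: profile 1-3-5 — obeys.

6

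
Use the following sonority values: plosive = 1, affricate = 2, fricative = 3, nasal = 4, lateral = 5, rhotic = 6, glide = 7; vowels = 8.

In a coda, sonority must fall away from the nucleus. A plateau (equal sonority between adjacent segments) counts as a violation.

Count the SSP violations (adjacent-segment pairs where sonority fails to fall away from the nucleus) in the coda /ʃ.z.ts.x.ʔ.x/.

3

/ʃ/ is a fricative (sonority 3).
/z/ is a fricative (sonority 3).
/ts/ is an affricate (sonority 2).
/x/ is a fricative (sonority 3).
/ʔ/ is a plosive (sonority 1).
/x/ is a fricative (sonority 3).
/ʃ/→/z/: 3→3 (plateau) — violation.
/z/→/ts/: 3→2 (falls) — ok.
/ts/→/x/: 2→3 (does not fall) — violation.
/x/→/ʔ/: 3→1 (falls) — ok.
/ʔ/→/x/: 1→3 (does not fall) — violation.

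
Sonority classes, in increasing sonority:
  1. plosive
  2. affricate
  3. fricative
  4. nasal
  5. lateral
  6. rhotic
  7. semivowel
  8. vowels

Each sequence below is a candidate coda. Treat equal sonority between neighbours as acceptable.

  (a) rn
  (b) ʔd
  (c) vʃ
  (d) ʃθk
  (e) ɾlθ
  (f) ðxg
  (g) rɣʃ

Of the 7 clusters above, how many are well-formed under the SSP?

7

(a) rn: profile 6-4 — obeys.
(b) ʔd: profile 1-1 — obeys.
(c) vʃ: profile 3-3 — obeys.
(d) ʃθk: profile 3-3-1 — obeys.
(e) ɾlθ: profile 6-5-3 — obeys.
(f) ðxg: profile 3-3-1 — obeys.
(g) rɣʃ: profile 6-3-3 — obeys.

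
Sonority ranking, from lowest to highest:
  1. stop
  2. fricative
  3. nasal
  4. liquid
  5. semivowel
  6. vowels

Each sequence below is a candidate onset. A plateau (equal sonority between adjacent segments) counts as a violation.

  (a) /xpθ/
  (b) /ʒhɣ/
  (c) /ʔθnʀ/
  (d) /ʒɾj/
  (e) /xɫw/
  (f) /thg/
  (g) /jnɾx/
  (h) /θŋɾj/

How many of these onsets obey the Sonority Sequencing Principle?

(a) 2-1-2 → violates
(b) 2-2-2 → violates
(c) 1-2-3-4 → obeys
(d) 2-4-5 → obeys
(e) 2-4-5 → obeys
(f) 1-2-1 → violates
(g) 5-3-4-2 → violates
(h) 2-3-4-5 → obeys

4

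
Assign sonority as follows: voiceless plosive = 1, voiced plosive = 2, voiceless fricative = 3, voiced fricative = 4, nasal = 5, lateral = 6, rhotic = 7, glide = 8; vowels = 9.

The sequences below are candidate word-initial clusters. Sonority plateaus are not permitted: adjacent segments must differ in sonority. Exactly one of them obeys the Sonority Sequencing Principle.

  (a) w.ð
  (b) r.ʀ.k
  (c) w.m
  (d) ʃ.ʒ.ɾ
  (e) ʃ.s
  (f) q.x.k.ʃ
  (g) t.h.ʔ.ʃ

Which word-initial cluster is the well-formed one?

(a) 8-4 → violates
(b) 7-7-1 → violates
(c) 8-5 → violates
(d) 3-4-7 → obeys
(e) 3-3 → violates
(f) 1-3-1-3 → violates
(g) 1-3-1-3 → violates

d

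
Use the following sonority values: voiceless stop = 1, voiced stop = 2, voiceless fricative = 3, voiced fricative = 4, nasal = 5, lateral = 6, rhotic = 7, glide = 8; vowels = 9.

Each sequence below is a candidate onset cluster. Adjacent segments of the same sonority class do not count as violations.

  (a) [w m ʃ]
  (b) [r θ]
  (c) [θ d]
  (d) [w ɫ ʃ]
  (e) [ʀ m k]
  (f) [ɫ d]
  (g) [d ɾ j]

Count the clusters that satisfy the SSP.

1

(a) [w m ʃ]: profile 8-5-3 — violates.
(b) [r θ]: profile 7-3 — violates.
(c) [θ d]: profile 3-2 — violates.
(d) [w ɫ ʃ]: profile 8-6-3 — violates.
(e) [ʀ m k]: profile 7-5-1 — violates.
(f) [ɫ d]: profile 6-2 — violates.
(g) [d ɾ j]: profile 2-7-8 — obeys.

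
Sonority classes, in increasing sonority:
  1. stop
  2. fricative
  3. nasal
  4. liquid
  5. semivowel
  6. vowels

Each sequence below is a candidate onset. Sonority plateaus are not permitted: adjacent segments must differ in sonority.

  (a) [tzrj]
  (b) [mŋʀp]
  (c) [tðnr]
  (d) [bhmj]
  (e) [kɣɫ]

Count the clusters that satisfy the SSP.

(a) [tzrj]: profile 1-2-4-5 — obeys.
(b) [mŋʀp]: profile 3-3-4-1 — violates.
(c) [tðnr]: profile 1-2-3-4 — obeys.
(d) [bhmj]: profile 1-2-3-5 — obeys.
(e) [kɣɫ]: profile 1-2-4 — obeys.

4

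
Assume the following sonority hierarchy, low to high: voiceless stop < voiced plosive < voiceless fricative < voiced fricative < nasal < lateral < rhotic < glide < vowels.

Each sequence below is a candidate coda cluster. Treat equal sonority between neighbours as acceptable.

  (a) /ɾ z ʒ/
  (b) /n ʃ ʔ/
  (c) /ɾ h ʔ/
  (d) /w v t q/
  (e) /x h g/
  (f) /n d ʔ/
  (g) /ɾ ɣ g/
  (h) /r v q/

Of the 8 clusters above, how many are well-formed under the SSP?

(a) sonority 7-4-4: well-formed.
(b) sonority 5-3-1: well-formed.
(c) sonority 7-3-1: well-formed.
(d) sonority 8-4-1-1: well-formed.
(e) sonority 3-3-2: well-formed.
(f) sonority 5-2-1: well-formed.
(g) sonority 7-4-2: well-formed.
(h) sonority 7-4-1: well-formed.

8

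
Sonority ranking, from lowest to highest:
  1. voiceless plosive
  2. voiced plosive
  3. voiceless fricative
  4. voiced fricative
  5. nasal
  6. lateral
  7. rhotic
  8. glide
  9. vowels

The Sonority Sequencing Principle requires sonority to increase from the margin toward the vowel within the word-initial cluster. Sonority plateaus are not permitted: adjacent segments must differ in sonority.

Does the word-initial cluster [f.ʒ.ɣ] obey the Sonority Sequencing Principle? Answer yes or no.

/f/ — voiceless fricative, sonority 3.
/ʒ/ — voiced fricative, sonority 4.
/ɣ/ — voiced fricative, sonority 4.
The profile is 3-4-4. Between /ʒ/ (4) and /ɣ/ (4) sonority does not rise, so the cluster violates the SSP.

no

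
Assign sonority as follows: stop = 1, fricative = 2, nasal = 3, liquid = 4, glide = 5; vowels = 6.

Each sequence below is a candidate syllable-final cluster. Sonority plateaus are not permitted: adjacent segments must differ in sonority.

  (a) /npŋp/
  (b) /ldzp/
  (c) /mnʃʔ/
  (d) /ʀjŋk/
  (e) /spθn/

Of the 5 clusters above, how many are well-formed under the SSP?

0

(a) 3-1-3-1 → violates
(b) 4-1-2-1 → violates
(c) 3-3-2-1 → violates
(d) 4-5-3-1 → violates
(e) 2-1-2-3 → violates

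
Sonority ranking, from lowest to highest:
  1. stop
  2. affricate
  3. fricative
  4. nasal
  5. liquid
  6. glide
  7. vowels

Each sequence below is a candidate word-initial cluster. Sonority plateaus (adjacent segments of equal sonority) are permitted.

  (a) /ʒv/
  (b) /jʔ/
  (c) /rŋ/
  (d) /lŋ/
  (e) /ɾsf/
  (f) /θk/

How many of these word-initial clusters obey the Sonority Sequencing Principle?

1

(a) sonority 3-3: well-formed.
(b) sonority 6-1: ill-formed.
(c) sonority 5-4: ill-formed.
(d) sonority 5-4: ill-formed.
(e) sonority 5-3-3: ill-formed.
(f) sonority 3-1: ill-formed.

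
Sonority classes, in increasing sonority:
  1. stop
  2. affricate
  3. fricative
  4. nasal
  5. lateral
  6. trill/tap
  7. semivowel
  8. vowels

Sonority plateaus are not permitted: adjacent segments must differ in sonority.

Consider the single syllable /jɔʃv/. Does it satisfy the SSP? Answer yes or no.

Onset: /j/ is a semivowel (sonority 7); then the nucleus /ɔ/ (sonority 8).
Onset profile 7-8 — rises to the nucleus.
Coda: /ʃ/ is a fricative (sonority 3), /v/ is a fricative (sonority 3).
Coda profile 8-3-3 — does not strictly fall throughout.

no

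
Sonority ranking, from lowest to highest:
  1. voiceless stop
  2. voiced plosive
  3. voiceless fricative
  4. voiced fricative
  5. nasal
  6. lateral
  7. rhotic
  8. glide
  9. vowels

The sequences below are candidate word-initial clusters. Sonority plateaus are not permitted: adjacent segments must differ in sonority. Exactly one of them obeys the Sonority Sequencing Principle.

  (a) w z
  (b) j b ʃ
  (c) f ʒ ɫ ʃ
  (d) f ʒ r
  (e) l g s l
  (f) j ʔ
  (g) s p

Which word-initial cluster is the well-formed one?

d

(a) w z: profile 8-4 — violates.
(b) j b ʃ: profile 8-2-3 — violates.
(c) f ʒ ɫ ʃ: profile 3-4-6-3 — violates.
(d) f ʒ r: profile 3-4-7 — obeys.
(e) l g s l: profile 6-2-3-6 — violates.
(f) j ʔ: profile 8-1 — violates.
(g) s p: profile 3-1 — violates.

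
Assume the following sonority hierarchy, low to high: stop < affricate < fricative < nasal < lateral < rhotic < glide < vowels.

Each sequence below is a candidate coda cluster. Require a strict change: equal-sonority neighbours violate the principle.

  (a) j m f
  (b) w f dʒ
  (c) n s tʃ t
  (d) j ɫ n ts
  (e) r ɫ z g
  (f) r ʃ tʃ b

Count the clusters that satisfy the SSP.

6

(a) 7-4-3 → obeys
(b) 7-3-2 → obeys
(c) 4-3-2-1 → obeys
(d) 7-5-4-2 → obeys
(e) 6-5-3-1 → obeys
(f) 6-3-2-1 → obeys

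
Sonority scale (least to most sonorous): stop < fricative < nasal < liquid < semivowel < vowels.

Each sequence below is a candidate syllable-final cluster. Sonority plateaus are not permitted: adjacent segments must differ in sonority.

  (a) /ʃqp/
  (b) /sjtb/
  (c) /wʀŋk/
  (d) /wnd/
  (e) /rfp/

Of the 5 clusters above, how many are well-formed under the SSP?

(a) sonority 2-1-1: ill-formed.
(b) sonority 2-5-1-1: ill-formed.
(c) sonority 5-4-3-1: well-formed.
(d) sonority 5-3-1: well-formed.
(e) sonority 4-2-1: well-formed.

3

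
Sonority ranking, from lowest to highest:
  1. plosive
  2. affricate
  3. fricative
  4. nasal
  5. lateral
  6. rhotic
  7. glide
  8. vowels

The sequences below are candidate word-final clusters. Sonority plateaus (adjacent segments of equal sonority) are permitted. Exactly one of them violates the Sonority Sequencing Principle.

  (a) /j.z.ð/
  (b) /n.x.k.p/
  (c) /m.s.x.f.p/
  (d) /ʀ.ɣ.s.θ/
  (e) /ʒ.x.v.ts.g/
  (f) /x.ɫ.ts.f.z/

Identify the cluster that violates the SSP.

f

(a) sonority 7-3-3: well-formed.
(b) sonority 4-3-1-1: well-formed.
(c) sonority 4-3-3-3-1: well-formed.
(d) sonority 6-3-3-3: well-formed.
(e) sonority 3-3-3-2-1: well-formed.
(f) sonority 3-5-2-3-3: ill-formed.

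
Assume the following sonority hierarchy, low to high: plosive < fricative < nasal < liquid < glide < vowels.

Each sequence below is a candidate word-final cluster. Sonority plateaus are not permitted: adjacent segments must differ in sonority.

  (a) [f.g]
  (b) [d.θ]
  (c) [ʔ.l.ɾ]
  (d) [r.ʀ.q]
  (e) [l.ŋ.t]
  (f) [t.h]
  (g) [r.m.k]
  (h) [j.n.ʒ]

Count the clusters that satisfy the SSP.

4

(a) 2-1 → obeys
(b) 1-2 → violates
(c) 1-4-4 → violates
(d) 4-4-1 → violates
(e) 4-3-1 → obeys
(f) 1-2 → violates
(g) 4-3-1 → obeys
(h) 5-3-2 → obeys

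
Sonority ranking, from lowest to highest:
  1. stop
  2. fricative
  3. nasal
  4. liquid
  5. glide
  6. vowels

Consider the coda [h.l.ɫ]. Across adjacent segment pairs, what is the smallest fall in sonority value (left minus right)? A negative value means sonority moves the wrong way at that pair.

/h/: fricative = 2.
/l/: liquid = 4.
/ɫ/: liquid = 4.
/h/→/l/: change -2.
/l/→/ɫ/: change +0.
Minimum = -2.

-2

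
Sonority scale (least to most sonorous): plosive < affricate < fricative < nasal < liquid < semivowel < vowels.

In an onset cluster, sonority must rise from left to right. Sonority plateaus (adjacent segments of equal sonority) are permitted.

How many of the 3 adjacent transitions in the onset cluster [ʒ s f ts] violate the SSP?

/ʒ/ — fricative, sonority 3.
/s/ — fricative, sonority 3.
/f/ — fricative, sonority 3.
/ts/ — affricate, sonority 2.
/ʒ/→/s/: 3→3 (plateau, allowed) — ok.
/s/→/f/: 3→3 (plateau, allowed) — ok.
/f/→/ts/: 3→2 (does not rise) — violation.

1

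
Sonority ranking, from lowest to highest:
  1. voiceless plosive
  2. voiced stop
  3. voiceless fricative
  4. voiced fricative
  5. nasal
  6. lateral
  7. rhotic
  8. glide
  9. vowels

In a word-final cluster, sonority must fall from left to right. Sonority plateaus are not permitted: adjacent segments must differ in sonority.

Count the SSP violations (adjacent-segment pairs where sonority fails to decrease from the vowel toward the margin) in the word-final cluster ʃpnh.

1

/ʃ/: voiceless fricative = 3.
/p/: voiceless plosive = 1.
/n/: nasal = 5.
/h/: voiceless fricative = 3.
/ʃ/→/p/: 3→1 (falls) — ok.
/p/→/n/: 1→5 (does not fall) — violation.
/n/→/h/: 5→3 (falls) — ok.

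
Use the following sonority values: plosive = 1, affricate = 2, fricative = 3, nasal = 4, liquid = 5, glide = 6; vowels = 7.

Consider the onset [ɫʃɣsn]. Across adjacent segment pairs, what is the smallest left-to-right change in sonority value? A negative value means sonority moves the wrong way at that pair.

-2

/ɫ/: liquid = 5.
/ʃ/: fricative = 3.
/ɣ/: fricative = 3.
/s/: fricative = 3.
/n/: nasal = 4.
/ɫ/→/ʃ/: change -2.
/ʃ/→/ɣ/: change +0.
/ɣ/→/s/: change +0.
/s/→/n/: change +1.
Minimum = -2.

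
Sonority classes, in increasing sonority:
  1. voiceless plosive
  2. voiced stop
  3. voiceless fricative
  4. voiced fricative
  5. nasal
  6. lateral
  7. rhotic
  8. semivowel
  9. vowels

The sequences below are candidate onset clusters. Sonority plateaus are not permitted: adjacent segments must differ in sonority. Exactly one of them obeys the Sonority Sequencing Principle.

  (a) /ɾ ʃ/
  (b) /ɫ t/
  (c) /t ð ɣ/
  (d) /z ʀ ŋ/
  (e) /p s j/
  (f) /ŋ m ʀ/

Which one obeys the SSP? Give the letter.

e

(a) 7-3 → violates
(b) 6-1 → violates
(c) 1-4-4 → violates
(d) 4-7-5 → violates
(e) 1-3-8 → obeys
(f) 5-5-7 → violates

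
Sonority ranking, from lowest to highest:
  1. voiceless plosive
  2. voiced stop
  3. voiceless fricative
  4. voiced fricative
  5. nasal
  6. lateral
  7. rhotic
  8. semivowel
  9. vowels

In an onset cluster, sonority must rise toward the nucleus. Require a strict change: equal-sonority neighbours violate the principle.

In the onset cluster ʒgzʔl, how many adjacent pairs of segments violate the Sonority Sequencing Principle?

2

/ʒ/ — voiced fricative, sonority 4.
/g/ — voiced stop, sonority 2.
/z/ — voiced fricative, sonority 4.
/ʔ/ — voiceless plosive, sonority 1.
/l/ — lateral, sonority 6.
/ʒ/→/g/: 4→2 (does not rise) — violation.
/g/→/z/: 2→4 (rises) — ok.
/z/→/ʔ/: 4→1 (does not rise) — violation.
/ʔ/→/l/: 1→6 (rises) — ok.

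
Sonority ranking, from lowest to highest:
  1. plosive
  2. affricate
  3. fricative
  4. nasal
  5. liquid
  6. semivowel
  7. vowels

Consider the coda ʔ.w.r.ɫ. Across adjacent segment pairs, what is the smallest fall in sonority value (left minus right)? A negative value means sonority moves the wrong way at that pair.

-5

/ʔ/ is a plosive (sonority 1).
/w/ is a semivowel (sonority 6).
/r/ is a liquid (sonority 5).
/ɫ/ is a liquid (sonority 5).
/ʔ/→/w/: change -5.
/w/→/r/: change +1.
/r/→/ɫ/: change +0.
Minimum = -5.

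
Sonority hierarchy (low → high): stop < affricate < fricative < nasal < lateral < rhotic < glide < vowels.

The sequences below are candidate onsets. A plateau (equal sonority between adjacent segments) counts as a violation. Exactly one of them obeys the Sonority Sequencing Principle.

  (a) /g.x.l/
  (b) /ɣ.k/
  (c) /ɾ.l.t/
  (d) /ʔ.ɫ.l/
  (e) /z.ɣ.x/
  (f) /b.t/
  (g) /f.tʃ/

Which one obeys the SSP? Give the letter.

(a) sonority 1-3-5: well-formed.
(b) sonority 3-1: ill-formed.
(c) sonority 6-5-1: ill-formed.
(d) sonority 1-5-5: ill-formed.
(e) sonority 3-3-3: ill-formed.
(f) sonority 1-1: ill-formed.
(g) sonority 3-2: ill-formed.

a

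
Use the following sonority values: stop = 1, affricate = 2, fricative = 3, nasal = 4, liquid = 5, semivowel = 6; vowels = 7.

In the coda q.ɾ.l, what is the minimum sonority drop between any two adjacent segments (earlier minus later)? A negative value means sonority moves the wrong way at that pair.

-4

/q/ — stop, sonority 1.
/ɾ/ — liquid, sonority 5.
/l/ — liquid, sonority 5.
/q/→/ɾ/: change -4.
/ɾ/→/l/: change +0.
Minimum = -4.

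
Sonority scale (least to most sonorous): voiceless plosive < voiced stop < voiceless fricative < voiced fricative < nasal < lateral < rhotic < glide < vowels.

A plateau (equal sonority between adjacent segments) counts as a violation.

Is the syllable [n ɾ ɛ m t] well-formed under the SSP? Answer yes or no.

Onset: /n/ is a nasal (sonority 5), /ɾ/ is a rhotic (sonority 7); then the nucleus /ɛ/ (sonority 9).
Onset profile 5-7-9 — rises to the nucleus.
Coda: /m/ is a nasal (sonority 5), /t/ is a voiceless plosive (sonority 1).
Coda profile 9-5-1 — falls from the nucleus.

yes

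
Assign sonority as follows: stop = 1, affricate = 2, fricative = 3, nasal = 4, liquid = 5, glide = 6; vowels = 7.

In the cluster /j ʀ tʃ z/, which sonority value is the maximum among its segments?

6

/j/ is a glide (sonority 6).
/ʀ/ is a liquid (sonority 5).
/tʃ/ is an affricate (sonority 2).
/z/ is a fricative (sonority 3).
The maximum is 6.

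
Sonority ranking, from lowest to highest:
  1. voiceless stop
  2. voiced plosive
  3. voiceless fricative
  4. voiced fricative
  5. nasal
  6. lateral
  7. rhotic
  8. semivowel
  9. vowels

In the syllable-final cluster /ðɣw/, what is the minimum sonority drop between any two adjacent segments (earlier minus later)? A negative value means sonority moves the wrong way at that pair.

/ð/ — voiced fricative, sonority 4.
/ɣ/ — voiced fricative, sonority 4.
/w/ — semivowel, sonority 8.
/ð/→/ɣ/: change +0.
/ɣ/→/w/: change -4.
Minimum = -4.

-4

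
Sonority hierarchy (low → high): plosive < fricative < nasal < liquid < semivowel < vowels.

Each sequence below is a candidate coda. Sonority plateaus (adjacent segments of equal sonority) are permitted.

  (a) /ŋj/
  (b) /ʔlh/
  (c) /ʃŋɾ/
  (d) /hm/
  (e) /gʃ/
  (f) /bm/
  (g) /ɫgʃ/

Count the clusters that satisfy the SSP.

0

(a) sonority 3-5: ill-formed.
(b) sonority 1-4-2: ill-formed.
(c) sonority 2-3-4: ill-formed.
(d) sonority 2-3: ill-formed.
(e) sonority 1-2: ill-formed.
(f) sonority 1-3: ill-formed.
(g) sonority 4-1-2: ill-formed.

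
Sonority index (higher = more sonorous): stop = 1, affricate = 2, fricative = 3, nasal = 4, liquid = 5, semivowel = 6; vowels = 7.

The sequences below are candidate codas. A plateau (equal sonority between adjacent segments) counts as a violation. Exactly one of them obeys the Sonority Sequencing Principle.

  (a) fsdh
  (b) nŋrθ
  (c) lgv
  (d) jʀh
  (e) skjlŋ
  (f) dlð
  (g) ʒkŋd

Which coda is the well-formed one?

(a) 3-3-1-3 → violates
(b) 4-4-5-3 → violates
(c) 5-1-3 → violates
(d) 6-5-3 → obeys
(e) 3-1-6-5-4 → violates
(f) 1-5-3 → violates
(g) 3-1-4-1 → violates

d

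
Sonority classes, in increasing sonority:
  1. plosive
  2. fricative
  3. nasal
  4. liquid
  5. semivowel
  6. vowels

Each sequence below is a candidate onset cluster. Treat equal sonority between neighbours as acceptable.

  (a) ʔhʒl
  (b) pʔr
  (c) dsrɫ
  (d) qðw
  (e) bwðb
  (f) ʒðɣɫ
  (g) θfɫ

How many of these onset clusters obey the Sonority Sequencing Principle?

6

(a) ʔhʒl: profile 1-2-2-4 — obeys.
(b) pʔr: profile 1-1-4 — obeys.
(c) dsrɫ: profile 1-2-4-4 — obeys.
(d) qðw: profile 1-2-5 — obeys.
(e) bwðb: profile 1-5-2-1 — violates.
(f) ʒðɣɫ: profile 2-2-2-4 — obeys.
(g) θfɫ: profile 2-2-4 — obeys.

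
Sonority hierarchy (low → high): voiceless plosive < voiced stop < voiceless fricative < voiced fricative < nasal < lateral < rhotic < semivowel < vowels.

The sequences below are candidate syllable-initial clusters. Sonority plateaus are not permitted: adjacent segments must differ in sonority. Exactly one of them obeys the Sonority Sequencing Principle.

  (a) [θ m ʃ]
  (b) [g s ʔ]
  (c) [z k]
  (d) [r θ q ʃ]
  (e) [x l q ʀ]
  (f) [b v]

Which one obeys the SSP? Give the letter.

f

(a) [θ m ʃ]: profile 3-5-3 — violates.
(b) [g s ʔ]: profile 2-3-1 — violates.
(c) [z k]: profile 4-1 — violates.
(d) [r θ q ʃ]: profile 7-3-1-3 — violates.
(e) [x l q ʀ]: profile 3-6-1-7 — violates.
(f) [b v]: profile 2-4 — obeys.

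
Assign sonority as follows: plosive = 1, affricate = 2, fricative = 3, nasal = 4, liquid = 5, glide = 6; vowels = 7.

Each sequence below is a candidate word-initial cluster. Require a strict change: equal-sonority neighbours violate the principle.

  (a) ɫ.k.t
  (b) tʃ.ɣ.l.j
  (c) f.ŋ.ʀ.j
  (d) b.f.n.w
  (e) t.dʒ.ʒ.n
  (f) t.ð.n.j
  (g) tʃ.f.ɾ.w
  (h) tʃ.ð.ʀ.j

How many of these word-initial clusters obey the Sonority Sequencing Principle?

7

(a) 5-1-1 → violates
(b) 2-3-5-6 → obeys
(c) 3-4-5-6 → obeys
(d) 1-3-4-6 → obeys
(e) 1-2-3-4 → obeys
(f) 1-3-4-6 → obeys
(g) 2-3-5-6 → obeys
(h) 2-3-5-6 → obeys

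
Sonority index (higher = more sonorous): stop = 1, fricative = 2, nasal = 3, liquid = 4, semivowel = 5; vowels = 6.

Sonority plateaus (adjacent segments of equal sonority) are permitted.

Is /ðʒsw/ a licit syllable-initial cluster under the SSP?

/ð/ is a fricative (sonority 2).
/ʒ/ is a fricative (sonority 2).
/s/ is a fricative (sonority 2).
/w/ is a semivowel (sonority 5).
The profile 2-2-2-5 is non-decreasing (plateaus allowed), so the syllable-initial cluster satisfies the SSP.

yes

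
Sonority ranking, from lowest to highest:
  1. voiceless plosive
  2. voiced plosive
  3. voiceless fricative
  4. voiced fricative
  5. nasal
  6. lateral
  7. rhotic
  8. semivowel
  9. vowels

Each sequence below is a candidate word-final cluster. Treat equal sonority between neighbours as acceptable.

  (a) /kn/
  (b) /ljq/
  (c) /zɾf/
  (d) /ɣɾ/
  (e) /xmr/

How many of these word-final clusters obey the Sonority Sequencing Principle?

0

(a) sonority 1-5: ill-formed.
(b) sonority 6-8-1: ill-formed.
(c) sonority 4-7-3: ill-formed.
(d) sonority 4-7: ill-formed.
(e) sonority 3-5-7: ill-formed.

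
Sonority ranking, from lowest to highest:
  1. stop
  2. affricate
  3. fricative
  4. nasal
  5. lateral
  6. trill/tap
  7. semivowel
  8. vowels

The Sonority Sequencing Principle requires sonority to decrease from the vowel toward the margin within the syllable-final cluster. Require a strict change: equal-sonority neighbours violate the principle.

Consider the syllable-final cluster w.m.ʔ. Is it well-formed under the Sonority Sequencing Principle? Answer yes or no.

yes

/w/ — semivowel, sonority 7.
/m/ — nasal, sonority 4.
/ʔ/ — stop, sonority 1.
The profile 7-4-1 strictly falls, so the syllable-final cluster satisfies the SSP.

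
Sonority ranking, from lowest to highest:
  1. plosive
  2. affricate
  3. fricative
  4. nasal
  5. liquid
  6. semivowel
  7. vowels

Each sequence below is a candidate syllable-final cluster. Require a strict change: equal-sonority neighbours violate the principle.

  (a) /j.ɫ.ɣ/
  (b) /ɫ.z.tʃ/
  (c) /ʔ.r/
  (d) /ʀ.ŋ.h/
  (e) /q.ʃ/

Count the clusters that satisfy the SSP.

3

(a) 6-5-3 → obeys
(b) 5-3-2 → obeys
(c) 1-5 → violates
(d) 5-4-3 → obeys
(e) 1-3 → violates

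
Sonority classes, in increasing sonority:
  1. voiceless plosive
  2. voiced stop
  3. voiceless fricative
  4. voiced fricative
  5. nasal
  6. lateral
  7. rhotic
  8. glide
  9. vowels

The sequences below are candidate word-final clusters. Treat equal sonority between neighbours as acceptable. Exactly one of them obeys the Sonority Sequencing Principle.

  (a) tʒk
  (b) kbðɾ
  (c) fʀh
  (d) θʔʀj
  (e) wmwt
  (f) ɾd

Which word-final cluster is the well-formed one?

(a) 1-4-1 → violates
(b) 1-2-4-7 → violates
(c) 3-7-3 → violates
(d) 3-1-7-8 → violates
(e) 8-5-8-1 → violates
(f) 7-2 → obeys

f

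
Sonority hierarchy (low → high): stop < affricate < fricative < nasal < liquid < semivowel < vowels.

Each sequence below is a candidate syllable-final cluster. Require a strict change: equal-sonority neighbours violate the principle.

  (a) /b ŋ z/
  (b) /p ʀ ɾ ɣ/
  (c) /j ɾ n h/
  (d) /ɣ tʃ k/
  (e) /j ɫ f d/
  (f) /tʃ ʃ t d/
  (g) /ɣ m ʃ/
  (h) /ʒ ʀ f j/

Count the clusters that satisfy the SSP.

3

(a) sonority 1-4-3: ill-formed.
(b) sonority 1-5-5-3: ill-formed.
(c) sonority 6-5-4-3: well-formed.
(d) sonority 3-2-1: well-formed.
(e) sonority 6-5-3-1: well-formed.
(f) sonority 2-3-1-1: ill-formed.
(g) sonority 3-4-3: ill-formed.
(h) sonority 3-5-3-6: ill-formed.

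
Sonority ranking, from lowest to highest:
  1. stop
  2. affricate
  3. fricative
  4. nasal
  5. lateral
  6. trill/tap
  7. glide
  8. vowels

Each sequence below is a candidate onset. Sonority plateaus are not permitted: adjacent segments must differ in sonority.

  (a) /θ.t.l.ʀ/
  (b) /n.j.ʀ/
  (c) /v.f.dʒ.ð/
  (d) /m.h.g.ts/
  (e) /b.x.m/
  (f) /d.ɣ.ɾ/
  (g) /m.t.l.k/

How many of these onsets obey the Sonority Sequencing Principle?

(a) /θ.t.l.ʀ/: profile 3-1-5-6 — violates.
(b) /n.j.ʀ/: profile 4-7-6 — violates.
(c) /v.f.dʒ.ð/: profile 3-3-2-3 — violates.
(d) /m.h.g.ts/: profile 4-3-1-2 — violates.
(e) /b.x.m/: profile 1-3-4 — obeys.
(f) /d.ɣ.ɾ/: profile 1-3-6 — obeys.
(g) /m.t.l.k/: profile 4-1-5-1 — violates.

2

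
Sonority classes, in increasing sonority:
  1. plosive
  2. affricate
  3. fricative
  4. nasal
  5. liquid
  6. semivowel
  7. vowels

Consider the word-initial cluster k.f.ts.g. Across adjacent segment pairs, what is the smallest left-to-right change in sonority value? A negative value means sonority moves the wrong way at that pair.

-1

/k/: plosive = 1.
/f/: fricative = 3.
/ts/: affricate = 2.
/g/: plosive = 1.
/k/→/f/: change +2.
/f/→/ts/: change -1.
/ts/→/g/: change -1.
Minimum = -1.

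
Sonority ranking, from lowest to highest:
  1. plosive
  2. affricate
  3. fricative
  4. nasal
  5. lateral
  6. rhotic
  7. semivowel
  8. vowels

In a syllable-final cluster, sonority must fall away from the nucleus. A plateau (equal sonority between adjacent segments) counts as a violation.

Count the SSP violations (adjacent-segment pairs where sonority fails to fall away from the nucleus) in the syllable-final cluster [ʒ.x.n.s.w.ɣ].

/ʒ/ — fricative, sonority 3.
/x/ — fricative, sonority 3.
/n/ — nasal, sonority 4.
/s/ — fricative, sonority 3.
/w/ — semivowel, sonority 7.
/ɣ/ — fricative, sonority 3.
/ʒ/→/x/: 3→3 (plateau) — violation.
/x/→/n/: 3→4 (does not fall) — violation.
/n/→/s/: 4→3 (falls) — ok.
/s/→/w/: 3→7 (does not fall) — violation.
/w/→/ɣ/: 7→3 (falls) — ok.

3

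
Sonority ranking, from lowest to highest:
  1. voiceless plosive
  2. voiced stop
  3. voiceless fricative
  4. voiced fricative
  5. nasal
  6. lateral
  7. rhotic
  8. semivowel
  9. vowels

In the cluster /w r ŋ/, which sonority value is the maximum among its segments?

8

/w/: semivowel = 8.
/r/: rhotic = 7.
/ŋ/: nasal = 5.
The maximum is 8.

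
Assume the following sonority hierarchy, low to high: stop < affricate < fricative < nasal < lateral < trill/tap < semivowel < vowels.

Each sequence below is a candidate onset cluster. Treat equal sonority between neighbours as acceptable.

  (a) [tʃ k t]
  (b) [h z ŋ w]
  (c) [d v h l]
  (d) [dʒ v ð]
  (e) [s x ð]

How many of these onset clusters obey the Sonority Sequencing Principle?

(a) [tʃ k t]: profile 2-1-1 — violates.
(b) [h z ŋ w]: profile 3-3-4-7 — obeys.
(c) [d v h l]: profile 1-3-3-5 — obeys.
(d) [dʒ v ð]: profile 2-3-3 — obeys.
(e) [s x ð]: profile 3-3-3 — obeys.

4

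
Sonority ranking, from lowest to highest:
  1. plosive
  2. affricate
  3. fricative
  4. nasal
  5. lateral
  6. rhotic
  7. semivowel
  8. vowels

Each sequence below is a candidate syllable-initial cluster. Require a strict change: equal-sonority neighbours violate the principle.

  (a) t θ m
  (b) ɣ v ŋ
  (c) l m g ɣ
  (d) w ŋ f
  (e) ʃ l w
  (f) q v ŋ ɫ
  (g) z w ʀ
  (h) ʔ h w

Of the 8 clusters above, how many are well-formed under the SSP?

4

(a) t θ m: profile 1-3-4 — obeys.
(b) ɣ v ŋ: profile 3-3-4 — violates.
(c) l m g ɣ: profile 5-4-1-3 — violates.
(d) w ŋ f: profile 7-4-3 — violates.
(e) ʃ l w: profile 3-5-7 — obeys.
(f) q v ŋ ɫ: profile 1-3-4-5 — obeys.
(g) z w ʀ: profile 3-7-6 — violates.
(h) ʔ h w: profile 1-3-7 — obeys.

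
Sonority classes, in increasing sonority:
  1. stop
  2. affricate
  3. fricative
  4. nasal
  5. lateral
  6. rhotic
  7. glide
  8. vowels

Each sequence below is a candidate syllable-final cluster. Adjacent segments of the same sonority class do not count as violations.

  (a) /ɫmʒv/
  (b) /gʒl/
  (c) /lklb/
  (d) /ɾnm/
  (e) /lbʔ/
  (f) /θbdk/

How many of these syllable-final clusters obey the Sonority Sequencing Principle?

4

(a) sonority 5-4-3-3: well-formed.
(b) sonority 1-3-5: ill-formed.
(c) sonority 5-1-5-1: ill-formed.
(d) sonority 6-4-4: well-formed.
(e) sonority 5-1-1: well-formed.
(f) sonority 3-1-1-1: well-formed.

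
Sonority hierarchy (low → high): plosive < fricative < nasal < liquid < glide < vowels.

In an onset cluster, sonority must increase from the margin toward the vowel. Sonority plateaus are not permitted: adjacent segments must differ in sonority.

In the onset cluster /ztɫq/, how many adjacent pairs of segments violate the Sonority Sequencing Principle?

2

/z/: fricative = 2.
/t/: plosive = 1.
/ɫ/: liquid = 4.
/q/: plosive = 1.
/z/→/t/: 2→1 (does not rise) — violation.
/t/→/ɫ/: 1→4 (rises) — ok.
/ɫ/→/q/: 4→1 (does not rise) — violation.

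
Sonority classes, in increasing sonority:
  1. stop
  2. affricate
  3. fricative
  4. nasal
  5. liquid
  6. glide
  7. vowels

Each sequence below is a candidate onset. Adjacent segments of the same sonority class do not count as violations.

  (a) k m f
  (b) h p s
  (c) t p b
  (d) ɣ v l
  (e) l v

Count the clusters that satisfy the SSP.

(a) k m f: profile 1-4-3 — violates.
(b) h p s: profile 3-1-3 — violates.
(c) t p b: profile 1-1-1 — obeys.
(d) ɣ v l: profile 3-3-5 — obeys.
(e) l v: profile 5-3 — violates.

2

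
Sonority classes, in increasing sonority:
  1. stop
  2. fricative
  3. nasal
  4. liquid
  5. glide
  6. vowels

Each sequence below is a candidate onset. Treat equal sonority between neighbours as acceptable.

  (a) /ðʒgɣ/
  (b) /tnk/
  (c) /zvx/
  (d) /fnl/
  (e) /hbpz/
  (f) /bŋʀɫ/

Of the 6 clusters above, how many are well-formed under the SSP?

3

(a) 2-2-1-2 → violates
(b) 1-3-1 → violates
(c) 2-2-2 → obeys
(d) 2-3-4 → obeys
(e) 2-1-1-2 → violates
(f) 1-3-4-4 → obeys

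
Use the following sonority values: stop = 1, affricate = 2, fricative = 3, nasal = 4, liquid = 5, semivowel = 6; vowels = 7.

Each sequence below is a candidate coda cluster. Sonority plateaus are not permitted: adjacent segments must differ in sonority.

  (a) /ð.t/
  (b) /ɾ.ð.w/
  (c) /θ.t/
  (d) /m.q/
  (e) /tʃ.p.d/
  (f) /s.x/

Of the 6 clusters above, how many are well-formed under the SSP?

3

(a) 3-1 → obeys
(b) 5-3-6 → violates
(c) 3-1 → obeys
(d) 4-1 → obeys
(e) 2-1-1 → violates
(f) 3-3 → violates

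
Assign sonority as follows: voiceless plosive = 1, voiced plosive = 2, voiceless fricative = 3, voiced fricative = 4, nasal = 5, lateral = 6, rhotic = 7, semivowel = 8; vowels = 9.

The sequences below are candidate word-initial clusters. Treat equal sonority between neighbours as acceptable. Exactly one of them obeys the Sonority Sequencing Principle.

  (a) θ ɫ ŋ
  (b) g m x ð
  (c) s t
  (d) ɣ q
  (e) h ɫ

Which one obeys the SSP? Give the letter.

(a) 3-6-5 → violates
(b) 2-5-3-4 → violates
(c) 3-1 → violates
(d) 4-1 → violates
(e) 3-6 → obeys

e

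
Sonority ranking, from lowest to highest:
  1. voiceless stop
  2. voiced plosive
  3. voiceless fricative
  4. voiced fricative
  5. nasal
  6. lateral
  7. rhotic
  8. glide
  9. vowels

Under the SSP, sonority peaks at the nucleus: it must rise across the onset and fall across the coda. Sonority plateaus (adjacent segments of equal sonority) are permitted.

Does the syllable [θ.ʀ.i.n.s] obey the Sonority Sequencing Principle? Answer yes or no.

yes

Onset: /θ/ is a voiceless fricative (sonority 3), /ʀ/ is a rhotic (sonority 7); then the nucleus /i/ (sonority 9).
Onset profile 3-7-9 — rises to the nucleus.
Coda: /n/ is a nasal (sonority 5), /s/ is a voiceless fricative (sonority 3).
Coda profile 9-5-3 — falls from the nucleus.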